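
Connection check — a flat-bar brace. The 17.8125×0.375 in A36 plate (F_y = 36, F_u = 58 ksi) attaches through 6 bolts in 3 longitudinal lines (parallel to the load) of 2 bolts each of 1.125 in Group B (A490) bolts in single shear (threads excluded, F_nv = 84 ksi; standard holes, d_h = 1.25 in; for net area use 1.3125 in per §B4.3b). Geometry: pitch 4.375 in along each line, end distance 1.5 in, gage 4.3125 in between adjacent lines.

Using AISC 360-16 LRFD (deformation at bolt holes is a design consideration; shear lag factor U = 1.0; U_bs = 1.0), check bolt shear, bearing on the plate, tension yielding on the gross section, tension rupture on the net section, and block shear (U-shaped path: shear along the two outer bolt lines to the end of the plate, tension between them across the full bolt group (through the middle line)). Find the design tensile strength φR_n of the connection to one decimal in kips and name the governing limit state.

Bolt shear: A_b = π(1.125)²/4 = 0.99402 in². φR_n = 0.75 × 84 × 0.99402 × 6 × 1 = 375.7 kips.
Bearing (0.375 in plate, F_u = 58 ksi): end bolts L_c = 1.5 − 1.25/2 = 0.875, R_n = min(1.2×0.875×0.375×58, 2.4×1.125×0.375×58) = 22.838 kips/bolt; interior L_c = 4.375 − 1.25 = 3.125, R_n = 58.725 kips/bolt. φR_n = 0.75 × (3×22.838 + 3×58.725) = 183.5 kips.
Tension yield (gross): A_g = 17.8125×0.375 = 6.6797 in². φR_n = 0.90 × 36 × 6.6797 = 216.4 kips.
Tension rupture (net): A_n = (17.8125 − 3×1.3125)×0.375 = 5.2031 in² (U = 1.0, A_e = A_n). φR_n = 0.75 × 58 × 5.2031 = 226.3 kips.
Block shear: shear path 2×[1.5+1×4.375] = 2×5.875 in, A_gv = 4.4063, A_nv = 2×(5.875 − 1.5×1.3125)×0.375 = 2.9297 in²; tension across gage: (8.625 − 2×1.3125)×0.375 = 2.25 in². R_n = min(0.6×58×2.9297, 0.6×36×4.4063) + 1.0×58×2.25 = min(101.95, 95.176) + 130.5 = 225.68 kips. φR_n = 0.75 × 225.68 = 169.3 kips.
Governing: min(375.7, 183.5, 216.4, 226.3, 169.3) = 169.3 kips → block shear.

169.3 kips (block shear governs)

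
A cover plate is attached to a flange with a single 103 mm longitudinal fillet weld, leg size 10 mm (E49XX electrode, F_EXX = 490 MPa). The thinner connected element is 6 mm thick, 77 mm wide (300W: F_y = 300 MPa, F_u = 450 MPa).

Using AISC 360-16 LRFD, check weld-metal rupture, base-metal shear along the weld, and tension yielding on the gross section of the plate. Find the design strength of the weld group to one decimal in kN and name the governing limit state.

Weld metal: throat = 0.707×10 = 7.07 mm, L = 103 mm. φR_n = 0.75 × 0.6 × 490 × 7.07 × 103 = 160.6 kN.
Base metal shear (6 mm plate): yield φR_n = 1.0×0.6×300×6×103 = 111.2 kN; rupture φR_n = 0.75×0.6×450×6×103 = 125.1 kN; take 111.2 kN (yield).
Tension yield (gross): A_g = 77×6 = 462 mm². φR_n = 0.90 × 300 × 462 = 124.7 kN.
Governing: min(160.6, 111.2, 124.7) = 111.2 kN → base-metal shear.

111.2 kN (base-metal shear governs)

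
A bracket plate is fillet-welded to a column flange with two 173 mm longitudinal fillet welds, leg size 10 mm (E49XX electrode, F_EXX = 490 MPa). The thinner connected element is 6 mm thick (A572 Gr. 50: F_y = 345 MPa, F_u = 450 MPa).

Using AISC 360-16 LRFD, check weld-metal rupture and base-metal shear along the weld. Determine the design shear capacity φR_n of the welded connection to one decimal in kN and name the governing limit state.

420.4 kN (base-metal shear governs)

Weld metal: throat = 0.707×10 = 7.07 mm, L = 2×173 = 346 mm. φR_n = 0.75 × 0.6 × 490 × 7.07 × 346 = 539.4 kN.
Base metal shear (6 mm plate): yield φR_n = 1.0×0.6×345×6×346 = 429.7 kN; rupture φR_n = 0.75×0.6×450×6×346 = 420.4 kN; take 420.4 kN (rupture).
Governing: min(539.4, 420.4) = 420.4 kN → base-metal shear.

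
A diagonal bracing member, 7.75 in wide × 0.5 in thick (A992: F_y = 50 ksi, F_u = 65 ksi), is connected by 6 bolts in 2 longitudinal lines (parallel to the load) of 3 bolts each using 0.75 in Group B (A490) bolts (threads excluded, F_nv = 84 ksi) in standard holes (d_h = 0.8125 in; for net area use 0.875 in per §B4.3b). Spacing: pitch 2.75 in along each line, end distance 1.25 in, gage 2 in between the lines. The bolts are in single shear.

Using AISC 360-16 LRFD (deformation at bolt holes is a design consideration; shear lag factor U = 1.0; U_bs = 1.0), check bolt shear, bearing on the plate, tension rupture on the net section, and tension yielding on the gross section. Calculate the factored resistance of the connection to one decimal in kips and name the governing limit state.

Bolt shear: A_b = π(0.75)²/4 = 0.44179 in². φR_n = 0.75 × 84 × 0.44179 × 6 × 1 = 167.0 kips.
Bearing (0.5 in plate, F_u = 65 ksi): end bolts L_c = 1.25 − 0.8125/2 = 0.84375, R_n = min(1.2×0.84375×0.5×65, 2.4×0.75×0.5×65) = 32.906 kips/bolt; interior L_c = 2.75 − 0.8125 = 1.9375, R_n = 58.5 kips/bolt. φR_n = 0.75 × (2×32.906 + 4×58.5) = 224.9 kips.
Tension rupture (net): A_n = (7.75 − 2×0.875)×0.5 = 3 in² (U = 1.0, A_e = A_n). φR_n = 0.75 × 65 × 3 = 146.3 kips.
Tension yield (gross): A_g = 7.75×0.5 = 3.875 in². φR_n = 0.90 × 50 × 3.875 = 174.4 kips.
Governing: min(167.0, 224.9, 146.3, 174.4) = 146.3 kips → net-section rupture.

146.3 kips (net-section rupture governs)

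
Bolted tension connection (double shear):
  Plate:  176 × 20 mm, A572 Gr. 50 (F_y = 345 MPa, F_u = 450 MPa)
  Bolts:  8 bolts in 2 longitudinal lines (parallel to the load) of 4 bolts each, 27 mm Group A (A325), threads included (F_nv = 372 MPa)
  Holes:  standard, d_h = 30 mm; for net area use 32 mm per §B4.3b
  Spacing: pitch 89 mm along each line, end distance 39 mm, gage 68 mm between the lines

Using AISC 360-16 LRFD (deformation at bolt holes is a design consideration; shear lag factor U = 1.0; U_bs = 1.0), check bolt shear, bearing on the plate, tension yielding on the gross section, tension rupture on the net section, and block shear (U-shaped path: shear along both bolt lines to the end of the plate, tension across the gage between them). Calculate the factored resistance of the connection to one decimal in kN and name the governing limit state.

Bolt shear: A_b = π(27)²/4 = 572.56 mm². φR_n = 0.75 × 372 × 572.56 × 8 × 2 = 2555.9 kN.
Bearing (20 mm plate, F_u = 450 MPa): end bolts L_c = 39 − 30/2 = 24, R_n = min(1.2×24×20×450, 2.4×27×20×450) = 259.2 kN/bolt; interior L_c = 89 − 30 = 59, R_n = 583.2 kN/bolt. φR_n = 0.75 × (2×259.2 + 6×583.2) = 3013.2 kN.
Tension yield (gross): A_g = 176×20 = 3520 mm². φR_n = 0.90 × 345 × 3520 = 1093.0 kN.
Tension rupture (net): A_n = (176 − 2×32)×20 = 2240 mm² (U = 1.0, A_e = A_n). φR_n = 0.75 × 450 × 2240 = 756.0 kN.
Block shear: shear path 2×[39+3×89] = 2×306 mm, A_gv = 12240, A_nv = 2×(306 − 3.5×32)×20 = 7760 mm²; tension across gage: (68 − 1×32)×20 = 720 mm². R_n = min(0.6×450×7760, 0.6×345×12240) + 1.0×450×720 = min(2095.2, 2533.7) + 324 = 2419.2 kN. φR_n = 0.75 × 2419.2 = 1814.4 kN.
Governing: min(2555.9, 3013.2, 1093.0, 756.0, 1814.4) = 756.0 kN → net-section rupture.

756.0 kN (net-section rupture governs)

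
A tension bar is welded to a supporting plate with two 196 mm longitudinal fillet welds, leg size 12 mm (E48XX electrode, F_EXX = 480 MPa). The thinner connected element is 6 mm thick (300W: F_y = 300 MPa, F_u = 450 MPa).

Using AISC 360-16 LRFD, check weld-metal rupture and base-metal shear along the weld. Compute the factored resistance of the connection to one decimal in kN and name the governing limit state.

Weld metal: throat = 0.707×12 = 8.484 mm, L = 2×196 = 392 mm. φR_n = 0.75 × 0.6 × 480 × 8.484 × 392 = 718.4 kN.
Base metal shear (6 mm plate): yield φR_n = 1.0×0.6×300×6×392 = 423.4 kN; rupture φR_n = 0.75×0.6×450×6×392 = 476.3 kN; take 423.4 kN (yield).
Governing: min(718.4, 423.4) = 423.4 kN → base-metal shear.

423.4 kN (base-metal shear governs)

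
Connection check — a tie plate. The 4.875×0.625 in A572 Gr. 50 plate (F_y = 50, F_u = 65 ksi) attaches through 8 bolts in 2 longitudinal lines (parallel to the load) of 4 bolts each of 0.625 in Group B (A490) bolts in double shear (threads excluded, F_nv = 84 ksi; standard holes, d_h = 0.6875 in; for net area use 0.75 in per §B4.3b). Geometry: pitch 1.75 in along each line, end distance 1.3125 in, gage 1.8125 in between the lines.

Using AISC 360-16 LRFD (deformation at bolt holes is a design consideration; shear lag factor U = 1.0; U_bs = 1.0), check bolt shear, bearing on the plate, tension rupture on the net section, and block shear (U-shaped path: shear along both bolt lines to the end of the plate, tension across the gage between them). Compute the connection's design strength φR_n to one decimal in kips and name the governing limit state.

Bolt shear: A_b = π(0.625)²/4 = 0.3068 in². φR_n = 0.75 × 84 × 0.3068 × 8 × 2 = 309.3 kips.
Bearing (0.625 in plate, F_u = 65 ksi): end bolts L_c = 1.3125 − 0.6875/2 = 0.96875, R_n = min(1.2×0.96875×0.625×65, 2.4×0.625×0.625×65) = 47.227 kips/bolt; interior L_c = 1.75 − 0.6875 = 1.0625, R_n = 51.797 kips/bolt. φR_n = 0.75 × (2×47.227 + 6×51.797) = 303.9 kips.
Tension rupture (net): A_n = (4.875 − 2×0.75)×0.625 = 2.1094 in² (U = 1.0, A_e = A_n). φR_n = 0.75 × 65 × 2.1094 = 102.8 kips.
Block shear: shear path 2×[1.3125+3×1.75] = 2×6.5625 in, A_gv = 8.2031, A_nv = 2×(6.5625 − 3.5×0.75)×0.625 = 4.9219 in²; tension across gage: (1.8125 − 1×0.75)×0.625 = 0.66406 in². R_n = min(0.6×65×4.9219, 0.6×50×8.2031) + 1.0×65×0.66406 = min(191.95, 246.09) + 43.164 = 235.11 kips. φR_n = 0.75 × 235.11 = 176.3 kips.
Governing: min(309.3, 303.9, 102.8, 176.3) = 102.8 kips → net-section rupture.

102.8 kips (net-section rupture governs)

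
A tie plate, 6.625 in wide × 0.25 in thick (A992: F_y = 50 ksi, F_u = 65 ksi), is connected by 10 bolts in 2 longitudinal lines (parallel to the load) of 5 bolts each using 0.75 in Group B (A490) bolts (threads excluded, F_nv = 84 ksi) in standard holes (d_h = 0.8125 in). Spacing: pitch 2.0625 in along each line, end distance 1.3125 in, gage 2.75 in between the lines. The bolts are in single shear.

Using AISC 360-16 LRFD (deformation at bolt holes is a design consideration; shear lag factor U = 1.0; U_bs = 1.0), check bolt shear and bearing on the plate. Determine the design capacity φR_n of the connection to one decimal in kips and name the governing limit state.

172.8 kips (bearing governs)

Bolt shear: A_b = π(0.75)²/4 = 0.44179 in². φR_n = 0.75 × 84 × 0.44179 × 10 × 1 = 278.3 kips.
Bearing (0.25 in plate, F_u = 65 ksi): end bolts L_c = 1.3125 − 0.8125/2 = 0.90625, R_n = min(1.2×0.90625×0.25×65, 2.4×0.75×0.25×65) = 17.672 kips/bolt; interior L_c = 2.0625 − 0.8125 = 1.25, R_n = 24.375 kips/bolt. φR_n = 0.75 × (2×17.672 + 8×24.375) = 172.8 kips.
Governing: min(278.3, 172.8) = 172.8 kips → bearing.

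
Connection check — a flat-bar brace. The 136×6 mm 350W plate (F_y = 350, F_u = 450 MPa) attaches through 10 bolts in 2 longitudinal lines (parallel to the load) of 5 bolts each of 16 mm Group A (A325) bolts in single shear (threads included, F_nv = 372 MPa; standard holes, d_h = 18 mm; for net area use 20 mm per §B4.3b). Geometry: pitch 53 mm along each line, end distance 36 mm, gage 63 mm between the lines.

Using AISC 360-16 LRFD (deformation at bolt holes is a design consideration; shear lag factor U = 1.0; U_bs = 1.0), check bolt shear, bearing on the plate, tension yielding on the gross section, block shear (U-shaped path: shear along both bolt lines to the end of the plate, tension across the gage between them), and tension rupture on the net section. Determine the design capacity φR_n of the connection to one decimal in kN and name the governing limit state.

Bolt shear: A_b = π(16)²/4 = 201.06 mm². φR_n = 0.75 × 372 × 201.06 × 10 × 1 = 561.0 kN.
Bearing (6 mm plate, F_u = 450 MPa): end bolts L_c = 36 − 18/2 = 27, R_n = min(1.2×27×6×450, 2.4×16×6×450) = 87.48 kN/bolt; interior L_c = 53 − 18 = 35, R_n = 103.68 kN/bolt. φR_n = 0.75 × (2×87.48 + 8×103.68) = 753.3 kN.
Tension yield (gross): A_g = 136×6 = 816 mm². φR_n = 0.90 × 350 × 816 = 257.0 kN.
Block shear: shear path 2×[36+4×53] = 2×248 mm, A_gv = 2976, A_nv = 2×(248 − 4.5×20)×6 = 1896 mm²; tension across gage: (63 − 1×20)×6 = 258 mm². R_n = min(0.6×450×1896, 0.6×350×2976) + 1.0×450×258 = min(511.92, 624.96) + 116.1 = 628.02 kN. φR_n = 0.75 × 628.02 = 471.0 kN.
Tension rupture (net): A_n = (136 − 2×20)×6 = 576 mm² (U = 1.0, A_e = A_n). φR_n = 0.75 × 450 × 576 = 194.4 kN.
Governing: min(561.0, 753.3, 257.0, 471.0, 194.4) = 194.4 kN → net-section rupture.

194.4 kN (net-section rupture governs)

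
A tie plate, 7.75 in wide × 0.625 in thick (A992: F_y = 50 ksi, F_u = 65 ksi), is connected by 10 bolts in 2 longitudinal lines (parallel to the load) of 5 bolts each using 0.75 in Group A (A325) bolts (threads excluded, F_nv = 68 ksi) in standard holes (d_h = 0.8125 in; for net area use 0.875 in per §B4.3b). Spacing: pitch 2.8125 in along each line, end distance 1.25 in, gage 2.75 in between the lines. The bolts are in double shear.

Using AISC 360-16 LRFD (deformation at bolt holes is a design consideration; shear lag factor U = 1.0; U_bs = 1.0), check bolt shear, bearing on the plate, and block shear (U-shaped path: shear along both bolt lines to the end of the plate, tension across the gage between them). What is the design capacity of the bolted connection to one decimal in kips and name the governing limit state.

Bolt shear: A_b = π(0.75)²/4 = 0.44179 in². φR_n = 0.75 × 68 × 0.44179 × 10 × 2 = 450.6 kips.
Bearing (0.625 in plate, F_u = 65 ksi): end bolts L_c = 1.25 − 0.8125/2 = 0.84375, R_n = min(1.2×0.84375×0.625×65, 2.4×0.75×0.625×65) = 41.133 kips/bolt; interior L_c = 2.8125 − 0.8125 = 2, R_n = 73.125 kips/bolt. φR_n = 0.75 × (2×41.133 + 8×73.125) = 500.4 kips.
Block shear: shear path 2×[1.25+4×2.8125] = 2×12.5 in, A_gv = 15.625, A_nv = 2×(12.5 − 4.5×0.875)×0.625 = 10.703 in²; tension across gage: (2.75 − 1×0.875)×0.625 = 1.1719 in². R_n = min(0.6×65×10.703, 0.6×50×15.625) + 1.0×65×1.1719 = min(417.42, 468.75) + 76.174 = 493.59 kips. φR_n = 0.75 × 493.59 = 370.2 kips.
Governing: min(450.6, 500.4, 370.2) = 370.2 kips → block shear.

370.2 kips (block shear governs)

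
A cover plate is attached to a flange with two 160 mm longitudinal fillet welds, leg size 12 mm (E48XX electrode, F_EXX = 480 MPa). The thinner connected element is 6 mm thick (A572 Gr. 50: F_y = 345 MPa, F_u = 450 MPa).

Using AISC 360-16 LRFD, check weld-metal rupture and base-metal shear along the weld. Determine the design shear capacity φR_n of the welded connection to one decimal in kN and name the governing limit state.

388.8 kN (base-metal shear governs)

Weld metal: throat = 0.707×12 = 8.484 mm, L = 2×160 = 320 mm. φR_n = 0.75 × 0.6 × 480 × 8.484 × 320 = 586.4 kN.
Base metal shear (6 mm plate): yield φR_n = 1.0×0.6×345×6×320 = 397.4 kN; rupture φR_n = 0.75×0.6×450×6×320 = 388.8 kN; take 388.8 kN (rupture).
Governing: min(586.4, 388.8) = 388.8 kN → base-metal shear.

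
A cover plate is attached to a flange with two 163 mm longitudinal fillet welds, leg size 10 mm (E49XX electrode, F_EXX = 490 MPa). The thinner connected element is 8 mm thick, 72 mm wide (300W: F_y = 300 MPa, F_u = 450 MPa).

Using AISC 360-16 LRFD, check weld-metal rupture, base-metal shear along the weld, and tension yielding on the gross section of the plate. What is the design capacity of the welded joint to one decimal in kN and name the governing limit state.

155.5 kN (gross-section yield governs)

Weld metal: throat = 0.707×10 = 7.07 mm, L = 2×163 = 326 mm. φR_n = 0.75 × 0.6 × 490 × 7.07 × 326 = 508.2 kN.
Base metal shear (8 mm plate): yield φR_n = 1.0×0.6×300×8×326 = 469.4 kN; rupture φR_n = 0.75×0.6×450×8×326 = 528.1 kN; take 469.4 kN (yield).
Tension yield (gross): A_g = 72×8 = 576 mm². φR_n = 0.90 × 300 × 576 = 155.5 kN.
Governing: min(508.2, 469.4, 155.5) = 155.5 kN → gross-section yield.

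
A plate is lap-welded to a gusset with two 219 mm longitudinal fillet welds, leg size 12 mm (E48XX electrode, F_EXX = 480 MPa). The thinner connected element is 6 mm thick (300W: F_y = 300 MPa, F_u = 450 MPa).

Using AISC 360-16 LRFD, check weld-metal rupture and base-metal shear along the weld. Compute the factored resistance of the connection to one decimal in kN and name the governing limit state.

Weld metal: throat = 0.707×12 = 8.484 mm, L = 2×219 = 438 mm. φR_n = 0.75 × 0.6 × 480 × 8.484 × 438 = 802.7 kN.
Base metal shear (6 mm plate): yield φR_n = 1.0×0.6×300×6×438 = 473.0 kN; rupture φR_n = 0.75×0.6×450×6×438 = 532.2 kN; take 473.0 kN (yield).
Governing: min(802.7, 473.0) = 473.0 kN → base-metal shear.

473.0 kN (base-metal shear governs)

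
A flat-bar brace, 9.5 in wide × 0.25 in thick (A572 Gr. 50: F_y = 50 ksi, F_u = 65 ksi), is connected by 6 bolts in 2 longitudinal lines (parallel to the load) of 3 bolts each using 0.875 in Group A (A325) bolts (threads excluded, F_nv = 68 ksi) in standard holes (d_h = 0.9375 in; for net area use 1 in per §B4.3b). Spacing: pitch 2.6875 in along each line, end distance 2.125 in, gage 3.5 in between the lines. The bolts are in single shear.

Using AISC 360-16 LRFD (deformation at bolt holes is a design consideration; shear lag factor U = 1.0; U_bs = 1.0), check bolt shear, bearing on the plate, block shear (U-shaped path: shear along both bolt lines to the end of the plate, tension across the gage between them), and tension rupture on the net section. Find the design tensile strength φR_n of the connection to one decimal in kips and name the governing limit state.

91.4 kips (net-section rupture governs)

Bolt shear: A_b = π(0.875)²/4 = 0.60132 in². φR_n = 0.75 × 68 × 0.60132 × 6 × 1 = 184.0 kips.
Bearing (0.25 in plate, F_u = 65 ksi): end bolts L_c = 2.125 − 0.9375/2 = 1.65625, R_n = min(1.2×1.65625×0.25×65, 2.4×0.875×0.25×65) = 32.297 kips/bolt; interior L_c = 2.6875 − 0.9375 = 1.75, R_n = 34.125 kips/bolt. φR_n = 0.75 × (2×32.297 + 4×34.125) = 150.8 kips.
Block shear: shear path 2×[2.125+2×2.6875] = 2×7.5 in, A_gv = 3.75, A_nv = 2×(7.5 − 2.5×1)×0.25 = 2.5 in²; tension across gage: (3.5 − 1×1)×0.25 = 0.625 in². R_n = min(0.6×65×2.5, 0.6×50×3.75) + 1.0×65×0.625 = min(97.5, 112.5) + 40.625 = 138.13 kips. φR_n = 0.75 × 138.13 = 103.6 kips.
Tension rupture (net): A_n = (9.5 − 2×1)×0.25 = 1.875 in² (U = 1.0, A_e = A_n). φR_n = 0.75 × 65 × 1.875 = 91.4 kips.
Governing: min(184.0, 150.8, 103.6, 91.4) = 91.4 kips → net-section rupture.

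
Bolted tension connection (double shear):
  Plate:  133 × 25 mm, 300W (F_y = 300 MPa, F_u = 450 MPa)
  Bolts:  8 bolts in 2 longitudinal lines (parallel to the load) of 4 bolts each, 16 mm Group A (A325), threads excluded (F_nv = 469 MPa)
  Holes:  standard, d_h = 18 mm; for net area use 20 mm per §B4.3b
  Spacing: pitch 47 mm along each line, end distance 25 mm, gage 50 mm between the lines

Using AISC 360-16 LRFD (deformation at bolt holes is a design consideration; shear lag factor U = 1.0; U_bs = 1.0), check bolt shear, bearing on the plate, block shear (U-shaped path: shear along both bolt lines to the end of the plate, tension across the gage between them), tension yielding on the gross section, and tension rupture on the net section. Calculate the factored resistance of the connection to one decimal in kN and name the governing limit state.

784.7 kN (net-section rupture governs)

Bolt shear: A_b = π(16)²/4 = 201.06 mm². φR_n = 0.75 × 469 × 201.06 × 8 × 2 = 1131.6 kN.
Bearing (25 mm plate, F_u = 450 MPa): end bolts L_c = 25 − 18/2 = 16, R_n = min(1.2×16×25×450, 2.4×16×25×450) = 216 kN/bolt; interior L_c = 47 − 18 = 29, R_n = 391.5 kN/bolt. φR_n = 0.75 × (2×216 + 6×391.5) = 2085.8 kN.
Block shear: shear path 2×[25+3×47] = 2×166 mm, A_gv = 8300, A_nv = 2×(166 − 3.5×20)×25 = 4800 mm²; tension across gage: (50 − 1×20)×25 = 750 mm². R_n = min(0.6×450×4800, 0.6×300×8300) + 1.0×450×750 = min(1296, 1494) + 337.5 = 1633.5 kN. φR_n = 0.75 × 1633.5 = 1225.1 kN.
Tension yield (gross): A_g = 133×25 = 3325 mm². φR_n = 0.90 × 300 × 3325 = 897.8 kN.
Tension rupture (net): A_n = (133 − 2×20)×25 = 2325 mm² (U = 1.0, A_e = A_n). φR_n = 0.75 × 450 × 2325 = 784.7 kN.
Governing: min(1131.6, 2085.8, 1225.1, 897.8, 784.7) = 784.7 kN → net-section rupture.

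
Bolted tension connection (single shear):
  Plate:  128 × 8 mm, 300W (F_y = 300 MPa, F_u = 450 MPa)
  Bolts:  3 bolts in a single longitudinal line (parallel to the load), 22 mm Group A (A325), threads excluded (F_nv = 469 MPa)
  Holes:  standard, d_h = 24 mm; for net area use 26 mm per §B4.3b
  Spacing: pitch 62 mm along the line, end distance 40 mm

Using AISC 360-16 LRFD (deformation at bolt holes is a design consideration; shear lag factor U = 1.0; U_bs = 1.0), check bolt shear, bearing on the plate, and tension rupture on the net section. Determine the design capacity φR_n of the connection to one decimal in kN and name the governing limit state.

275.4 kN (net-section rupture governs)

Bolt shear: A_b = π(22)²/4 = 380.13 mm². φR_n = 0.75 × 469 × 380.13 × 3 × 1 = 401.1 kN.
Bearing (8 mm plate, F_u = 450 MPa): end bolts L_c = 40 − 24/2 = 28, R_n = min(1.2×28×8×450, 2.4×22×8×450) = 120.96 kN/bolt; interior L_c = 62 − 24 = 38, R_n = 164.16 kN/bolt. φR_n = 0.75 × (1×120.96 + 2×164.16) = 337.0 kN.
Tension rupture (net): A_n = (128 − 1×26)×8 = 816 mm² (U = 1.0, A_e = A_n). φR_n = 0.75 × 450 × 816 = 275.4 kN.
Governing: min(401.1, 337.0, 275.4) = 275.4 kN → net-section rupture.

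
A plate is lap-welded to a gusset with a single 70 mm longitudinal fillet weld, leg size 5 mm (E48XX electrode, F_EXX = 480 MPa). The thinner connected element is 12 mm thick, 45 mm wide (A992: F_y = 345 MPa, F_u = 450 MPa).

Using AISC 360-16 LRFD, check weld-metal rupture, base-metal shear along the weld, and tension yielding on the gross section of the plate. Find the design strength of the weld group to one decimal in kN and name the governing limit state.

53.4 kN (weld metal governs)

Weld metal: throat = 0.707×5 = 3.535 mm, L = 70 mm. φR_n = 0.75 × 0.6 × 480 × 3.535 × 70 = 53.4 kN.
Base metal shear (12 mm plate): yield φR_n = 1.0×0.6×345×12×70 = 173.9 kN; rupture φR_n = 0.75×0.6×450×12×70 = 170.1 kN; take 170.1 kN (rupture).
Tension yield (gross): A_g = 45×12 = 540 mm². φR_n = 0.90 × 345 × 540 = 167.7 kN.
Governing: min(53.4, 170.1, 167.7) = 53.4 kN → weld metal.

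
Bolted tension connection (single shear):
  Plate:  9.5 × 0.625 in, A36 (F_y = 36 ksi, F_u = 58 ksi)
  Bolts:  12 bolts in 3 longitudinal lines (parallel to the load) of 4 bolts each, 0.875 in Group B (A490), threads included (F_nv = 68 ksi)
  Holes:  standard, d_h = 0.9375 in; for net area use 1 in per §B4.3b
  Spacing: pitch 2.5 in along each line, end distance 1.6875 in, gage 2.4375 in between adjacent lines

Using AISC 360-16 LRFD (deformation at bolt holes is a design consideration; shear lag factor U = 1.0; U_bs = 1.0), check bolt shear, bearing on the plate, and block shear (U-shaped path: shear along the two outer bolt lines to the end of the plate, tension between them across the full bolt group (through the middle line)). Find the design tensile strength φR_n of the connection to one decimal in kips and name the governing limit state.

263.7 kips (block shear governs)

Bolt shear: A_b = π(0.875)²/4 = 0.60132 in². φR_n = 0.75 × 68 × 0.60132 × 12 × 1 = 368.0 kips.
Bearing (0.625 in plate, F_u = 58 ksi): end bolts L_c = 1.6875 − 0.9375/2 = 1.21875, R_n = min(1.2×1.21875×0.625×58, 2.4×0.875×0.625×58) = 53.016 kips/bolt; interior L_c = 2.5 − 0.9375 = 1.5625, R_n = 67.969 kips/bolt. φR_n = 0.75 × (3×53.016 + 9×67.969) = 578.1 kips.
Block shear: shear path 2×[1.6875+3×2.5] = 2×9.1875 in, A_gv = 11.484, A_nv = 2×(9.1875 − 3.5×1)×0.625 = 7.1094 in²; tension across gage: (4.875 − 2×1)×0.625 = 1.7969 in². R_n = min(0.6×58×7.1094, 0.6×36×11.484) + 1.0×58×1.7969 = min(247.41, 248.05) + 104.22 = 351.63 kips. φR_n = 0.75 × 351.63 = 263.7 kips.
Governing: min(368.0, 578.1, 263.7) = 263.7 kips → block shear.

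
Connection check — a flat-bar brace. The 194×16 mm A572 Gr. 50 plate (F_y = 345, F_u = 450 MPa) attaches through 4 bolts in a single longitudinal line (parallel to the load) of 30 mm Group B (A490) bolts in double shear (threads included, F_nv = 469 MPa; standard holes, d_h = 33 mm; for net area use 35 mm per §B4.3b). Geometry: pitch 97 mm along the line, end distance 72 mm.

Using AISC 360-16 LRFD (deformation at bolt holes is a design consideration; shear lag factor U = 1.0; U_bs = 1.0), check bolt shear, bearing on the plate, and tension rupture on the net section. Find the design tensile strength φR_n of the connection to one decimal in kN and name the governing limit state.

Bolt shear: A_b = π(30)²/4 = 706.86 mm². φR_n = 0.75 × 469 × 706.86 × 4 × 2 = 1989.1 kN.
Bearing (16 mm plate, F_u = 450 MPa): end bolts L_c = 72 − 33/2 = 55.5, R_n = min(1.2×55.5×16×450, 2.4×30×16×450) = 479.52 kN/bolt; interior L_c = 97 − 33 = 64, R_n = 518.4 kN/bolt. φR_n = 0.75 × (1×479.52 + 3×518.4) = 1526.0 kN.
Tension rupture (net): A_n = (194 − 1×35)×16 = 2544 mm² (U = 1.0, A_e = A_n). φR_n = 0.75 × 450 × 2544 = 858.6 kN.
Governing: min(1989.1, 1526.0, 858.6) = 858.6 kN → net-section rupture.

858.6 kN (net-section rupture governs)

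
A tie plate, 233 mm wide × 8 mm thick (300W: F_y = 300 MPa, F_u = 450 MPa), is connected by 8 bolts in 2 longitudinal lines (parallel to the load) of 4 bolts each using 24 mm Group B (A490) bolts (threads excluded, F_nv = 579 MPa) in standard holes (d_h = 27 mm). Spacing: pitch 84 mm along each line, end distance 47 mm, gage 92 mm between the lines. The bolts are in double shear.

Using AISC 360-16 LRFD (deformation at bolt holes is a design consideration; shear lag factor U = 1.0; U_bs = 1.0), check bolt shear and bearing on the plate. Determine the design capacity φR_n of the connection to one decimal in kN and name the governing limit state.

Bolt shear: A_b = π(24)²/4 = 452.39 mm². φR_n = 0.75 × 579 × 452.39 × 8 × 2 = 3143.2 kN.
Bearing (8 mm plate, F_u = 450 MPa): end bolts L_c = 47 − 27/2 = 33.5, R_n = min(1.2×33.5×8×450, 2.4×24×8×450) = 144.72 kN/bolt; interior L_c = 84 − 27 = 57, R_n = 207.36 kN/bolt. φR_n = 0.75 × (2×144.72 + 6×207.36) = 1150.2 kN.
Governing: min(3143.2, 1150.2) = 1150.2 kN → bearing.

1150.2 kN (bearing governs)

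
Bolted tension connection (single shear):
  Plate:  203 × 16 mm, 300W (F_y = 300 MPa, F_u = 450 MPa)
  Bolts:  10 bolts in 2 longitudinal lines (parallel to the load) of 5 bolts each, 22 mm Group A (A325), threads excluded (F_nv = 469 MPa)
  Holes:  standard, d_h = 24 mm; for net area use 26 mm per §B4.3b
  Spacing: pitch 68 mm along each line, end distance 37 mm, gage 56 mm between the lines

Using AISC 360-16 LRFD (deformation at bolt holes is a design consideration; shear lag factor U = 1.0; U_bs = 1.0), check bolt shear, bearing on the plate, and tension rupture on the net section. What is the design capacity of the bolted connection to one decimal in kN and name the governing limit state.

815.4 kN (net-section rupture governs)

Bolt shear: A_b = π(22)²/4 = 380.13 mm². φR_n = 0.75 × 469 × 380.13 × 10 × 1 = 1337.1 kN.
Bearing (16 mm plate, F_u = 450 MPa): end bolts L_c = 37 − 24/2 = 25, R_n = min(1.2×25×16×450, 2.4×22×16×450) = 216 kN/bolt; interior L_c = 68 − 24 = 44, R_n = 380.16 kN/bolt. φR_n = 0.75 × (2×216 + 8×380.16) = 2605.0 kN.
Tension rupture (net): A_n = (203 − 2×26)×16 = 2416 mm² (U = 1.0, A_e = A_n). φR_n = 0.75 × 450 × 2416 = 815.4 kN.
Governing: min(1337.1, 2605.0, 815.4) = 815.4 kN → net-section rupture.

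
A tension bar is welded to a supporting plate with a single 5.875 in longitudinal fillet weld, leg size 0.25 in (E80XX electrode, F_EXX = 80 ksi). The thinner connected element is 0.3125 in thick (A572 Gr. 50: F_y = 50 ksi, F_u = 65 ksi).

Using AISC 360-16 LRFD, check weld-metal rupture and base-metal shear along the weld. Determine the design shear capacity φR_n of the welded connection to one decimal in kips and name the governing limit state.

37.4 kips (weld metal governs)

Weld metal: throat = 0.707×0.25 = 0.17675 in, L = 5.875 in. φR_n = 0.75 × 0.6 × 80 × 0.17675 × 5.875 = 37.4 kips.
Base metal shear (0.3125 in plate): yield φR_n = 1.0×0.6×50×0.3125×5.875 = 55.1 kips; rupture φR_n = 0.75×0.6×65×0.3125×5.875 = 53.7 kips; take 53.7 kips (rupture).
Governing: min(37.4, 53.7) = 37.4 kips → weld metal.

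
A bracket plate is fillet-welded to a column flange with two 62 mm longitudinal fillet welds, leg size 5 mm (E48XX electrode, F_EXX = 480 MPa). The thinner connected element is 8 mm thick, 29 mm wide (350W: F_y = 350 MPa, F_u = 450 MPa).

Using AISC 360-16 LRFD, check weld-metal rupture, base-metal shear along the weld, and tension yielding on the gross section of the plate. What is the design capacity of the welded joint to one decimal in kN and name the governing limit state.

Weld metal: throat = 0.707×5 = 3.535 mm, L = 2×62 = 124 mm. φR_n = 0.75 × 0.6 × 480 × 3.535 × 124 = 94.7 kN.
Base metal shear (8 mm plate): yield φR_n = 1.0×0.6×350×8×124 = 208.3 kN; rupture φR_n = 0.75×0.6×450×8×124 = 200.9 kN; take 200.9 kN (rupture).
Tension yield (gross): A_g = 29×8 = 232 mm². φR_n = 0.90 × 350 × 232 = 73.1 kN.
Governing: min(94.7, 200.9, 73.1) = 73.1 kN → gross-section yield.

73.1 kN (gross-section yield governs)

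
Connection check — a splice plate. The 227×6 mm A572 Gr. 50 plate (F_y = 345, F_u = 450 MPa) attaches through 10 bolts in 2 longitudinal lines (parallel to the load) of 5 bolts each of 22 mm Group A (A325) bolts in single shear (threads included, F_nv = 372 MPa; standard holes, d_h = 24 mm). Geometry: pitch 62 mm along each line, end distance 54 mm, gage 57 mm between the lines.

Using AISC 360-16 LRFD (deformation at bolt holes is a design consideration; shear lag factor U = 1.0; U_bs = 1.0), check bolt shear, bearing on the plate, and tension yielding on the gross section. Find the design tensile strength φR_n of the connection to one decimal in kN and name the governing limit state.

422.9 kN (gross-section yield governs)

Bolt shear: A_b = π(22)²/4 = 380.13 mm². φR_n = 0.75 × 372 × 380.13 × 10 × 1 = 1060.6 kN.
Bearing (6 mm plate, F_u = 450 MPa): end bolts L_c = 54 − 24/2 = 42, R_n = min(1.2×42×6×450, 2.4×22×6×450) = 136.08 kN/bolt; interior L_c = 62 − 24 = 38, R_n = 123.12 kN/bolt. φR_n = 0.75 × (2×136.08 + 8×123.12) = 942.8 kN.
Tension yield (gross): A_g = 227×6 = 1362 mm². φR_n = 0.90 × 345 × 1362 = 422.9 kN.
Governing: min(1060.6, 942.8, 422.9) = 422.9 kN → gross-section yield.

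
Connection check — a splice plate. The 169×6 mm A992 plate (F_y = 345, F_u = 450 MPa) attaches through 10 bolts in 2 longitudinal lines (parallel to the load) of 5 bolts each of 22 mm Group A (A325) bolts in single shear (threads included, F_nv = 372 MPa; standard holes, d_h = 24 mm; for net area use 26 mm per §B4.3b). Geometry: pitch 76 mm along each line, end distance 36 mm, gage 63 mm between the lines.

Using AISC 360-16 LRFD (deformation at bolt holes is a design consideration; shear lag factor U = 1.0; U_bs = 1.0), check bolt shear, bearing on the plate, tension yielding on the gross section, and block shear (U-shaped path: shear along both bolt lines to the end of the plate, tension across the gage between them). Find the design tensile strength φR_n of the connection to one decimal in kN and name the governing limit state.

314.8 kN (gross-section yield governs)

Bolt shear: A_b = π(22)²/4 = 380.13 mm². φR_n = 0.75 × 372 × 380.13 × 10 × 1 = 1060.6 kN.
Bearing (6 mm plate, F_u = 450 MPa): end bolts L_c = 36 − 24/2 = 24, R_n = min(1.2×24×6×450, 2.4×22×6×450) = 77.76 kN/bolt; interior L_c = 76 − 24 = 52, R_n = 142.56 kN/bolt. φR_n = 0.75 × (2×77.76 + 8×142.56) = 972.0 kN.
Tension yield (gross): A_g = 169×6 = 1014 mm². φR_n = 0.90 × 345 × 1014 = 314.8 kN.
Block shear: shear path 2×[36+4×76] = 2×340 mm, A_gv = 4080, A_nv = 2×(340 − 4.5×26)×6 = 2676 mm²; tension across gage: (63 − 1×26)×6 = 222 mm². R_n = min(0.6×450×2676, 0.6×345×4080) + 1.0×450×222 = min(722.52, 844.56) + 99.9 = 822.42 kN. φR_n = 0.75 × 822.42 = 616.8 kN.
Governing: min(1060.6, 972.0, 314.8, 616.8) = 314.8 kN → gross-section yield.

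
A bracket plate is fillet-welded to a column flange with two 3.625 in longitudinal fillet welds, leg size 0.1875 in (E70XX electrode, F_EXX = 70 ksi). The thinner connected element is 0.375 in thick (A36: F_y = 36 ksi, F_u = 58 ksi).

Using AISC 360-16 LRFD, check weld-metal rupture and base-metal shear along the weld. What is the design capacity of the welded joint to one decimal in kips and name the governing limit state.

30.3 kips (weld metal governs)

Weld metal: throat = 0.707×0.1875 = 0.13256 in, L = 2×3.625 = 7.25 in. φR_n = 0.75 × 0.6 × 70 × 0.13256 × 7.25 = 30.3 kips.
Base metal shear (0.375 in plate): yield φR_n = 1.0×0.6×36×0.375×7.25 = 58.7 kips; rupture φR_n = 0.75×0.6×58×0.375×7.25 = 71.0 kips; take 58.7 kips (yield).
Governing: min(30.3, 58.7) = 30.3 kips → weld metal.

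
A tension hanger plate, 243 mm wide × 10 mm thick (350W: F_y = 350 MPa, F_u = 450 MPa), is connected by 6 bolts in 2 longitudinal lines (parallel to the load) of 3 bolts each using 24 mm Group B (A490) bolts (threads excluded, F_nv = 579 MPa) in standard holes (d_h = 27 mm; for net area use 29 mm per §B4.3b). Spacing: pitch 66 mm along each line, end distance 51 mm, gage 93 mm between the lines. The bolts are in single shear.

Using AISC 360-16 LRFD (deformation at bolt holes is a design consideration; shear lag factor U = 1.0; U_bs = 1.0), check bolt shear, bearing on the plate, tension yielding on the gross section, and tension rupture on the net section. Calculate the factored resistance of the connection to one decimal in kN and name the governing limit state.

Bolt shear: A_b = π(24)²/4 = 452.39 mm². φR_n = 0.75 × 579 × 452.39 × 6 × 1 = 1178.7 kN.
Bearing (10 mm plate, F_u = 450 MPa): end bolts L_c = 51 − 27/2 = 37.5, R_n = min(1.2×37.5×10×450, 2.4×24×10×450) = 202.5 kN/bolt; interior L_c = 66 − 27 = 39, R_n = 210.6 kN/bolt. φR_n = 0.75 × (2×202.5 + 4×210.6) = 935.6 kN.
Tension yield (gross): A_g = 243×10 = 2430 mm². φR_n = 0.90 × 350 × 2430 = 765.5 kN.
Tension rupture (net): A_n = (243 − 2×29)×10 = 1850 mm² (U = 1.0, A_e = A_n). φR_n = 0.75 × 450 × 1850 = 624.4 kN.
Governing: min(1178.7, 935.6, 765.5, 624.4) = 624.4 kN → net-section rupture.

624.4 kN (net-section rupture governs)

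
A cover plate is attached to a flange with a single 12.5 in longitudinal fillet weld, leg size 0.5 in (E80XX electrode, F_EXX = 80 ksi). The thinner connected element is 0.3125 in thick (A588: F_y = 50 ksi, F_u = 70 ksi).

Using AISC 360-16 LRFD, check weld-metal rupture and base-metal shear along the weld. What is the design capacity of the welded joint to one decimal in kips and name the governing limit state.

Weld metal: throat = 0.707×0.5 = 0.3535 in, L = 12.5 in. φR_n = 0.75 × 0.6 × 80 × 0.3535 × 12.5 = 159.1 kips.
Base metal shear (0.3125 in plate): yield φR_n = 1.0×0.6×50×0.3125×12.5 = 117.2 kips; rupture φR_n = 0.75×0.6×70×0.3125×12.5 = 123.0 kips; take 117.2 kips (yield).
Governing: min(159.1, 117.2) = 117.2 kips → base-metal shear.

117.2 kips (base-metal shear governs)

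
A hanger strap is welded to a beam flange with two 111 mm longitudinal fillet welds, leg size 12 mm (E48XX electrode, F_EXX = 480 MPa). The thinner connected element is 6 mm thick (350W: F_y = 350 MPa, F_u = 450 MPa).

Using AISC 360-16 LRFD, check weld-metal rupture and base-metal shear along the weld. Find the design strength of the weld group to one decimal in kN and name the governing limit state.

269.7 kN (base-metal shear governs)

Weld metal: throat = 0.707×12 = 8.484 mm, L = 2×111 = 222 mm. φR_n = 0.75 × 0.6 × 480 × 8.484 × 222 = 406.8 kN.
Base metal shear (6 mm plate): yield φR_n = 1.0×0.6×350×6×222 = 279.7 kN; rupture φR_n = 0.75×0.6×450×6×222 = 269.7 kN; take 269.7 kN (rupture).
Governing: min(406.8, 269.7) = 269.7 kN → base-metal shear.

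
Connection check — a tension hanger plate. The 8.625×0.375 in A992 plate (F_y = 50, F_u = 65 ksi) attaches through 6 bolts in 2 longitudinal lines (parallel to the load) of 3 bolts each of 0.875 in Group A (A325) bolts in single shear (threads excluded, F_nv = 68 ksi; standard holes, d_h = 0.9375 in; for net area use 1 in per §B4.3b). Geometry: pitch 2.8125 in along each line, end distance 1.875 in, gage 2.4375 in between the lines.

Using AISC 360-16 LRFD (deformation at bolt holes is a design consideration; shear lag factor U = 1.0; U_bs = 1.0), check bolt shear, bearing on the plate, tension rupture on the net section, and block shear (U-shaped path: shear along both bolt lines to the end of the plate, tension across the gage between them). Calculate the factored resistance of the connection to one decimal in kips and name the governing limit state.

121.1 kips (net-section rupture governs)

Bolt shear: A_b = π(0.875)²/4 = 0.60132 in². φR_n = 0.75 × 68 × 0.60132 × 6 × 1 = 184.0 kips.
Bearing (0.375 in plate, F_u = 65 ksi): end bolts L_c = 1.875 − 0.9375/2 = 1.40625, R_n = min(1.2×1.40625×0.375×65, 2.4×0.875×0.375×65) = 41.133 kips/bolt; interior L_c = 2.8125 − 0.9375 = 1.875, R_n = 51.188 kips/bolt. φR_n = 0.75 × (2×41.133 + 4×51.188) = 215.3 kips.
Tension rupture (net): A_n = (8.625 − 2×1)×0.375 = 2.4844 in² (U = 1.0, A_e = A_n). φR_n = 0.75 × 65 × 2.4844 = 121.1 kips.
Block shear: shear path 2×[1.875+2×2.8125] = 2×7.5 in, A_gv = 5.625, A_nv = 2×(7.5 − 2.5×1)×0.375 = 3.75 in²; tension across gage: (2.4375 − 1×1)×0.375 = 0.53906 in². R_n = min(0.6×65×3.75, 0.6×50×5.625) + 1.0×65×0.53906 = min(146.25, 168.75) + 35.039 = 181.29 kips. φR_n = 0.75 × 181.29 = 136.0 kips.
Governing: min(184.0, 215.3, 121.1, 136.0) = 121.1 kips → net-section rupture.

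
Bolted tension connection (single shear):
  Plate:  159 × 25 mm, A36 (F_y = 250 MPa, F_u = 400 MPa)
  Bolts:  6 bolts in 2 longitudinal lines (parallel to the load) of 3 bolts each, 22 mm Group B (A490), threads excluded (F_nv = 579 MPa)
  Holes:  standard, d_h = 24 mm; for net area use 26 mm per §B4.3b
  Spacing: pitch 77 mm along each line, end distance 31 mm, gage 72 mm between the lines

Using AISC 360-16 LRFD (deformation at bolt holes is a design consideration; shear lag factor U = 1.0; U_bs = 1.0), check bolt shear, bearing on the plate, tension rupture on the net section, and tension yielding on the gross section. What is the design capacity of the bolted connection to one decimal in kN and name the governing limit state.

Bolt shear: A_b = π(22)²/4 = 380.13 mm². φR_n = 0.75 × 579 × 380.13 × 6 × 1 = 990.4 kN.
Bearing (25 mm plate, F_u = 400 MPa): end bolts L_c = 31 − 24/2 = 19, R_n = min(1.2×19×25×400, 2.4×22×25×400) = 228 kN/bolt; interior L_c = 77 − 24 = 53, R_n = 528 kN/bolt. φR_n = 0.75 × (2×228 + 4×528) = 1926.0 kN.
Tension rupture (net): A_n = (159 − 2×26)×25 = 2675 mm² (U = 1.0, A_e = A_n). φR_n = 0.75 × 400 × 2675 = 802.5 kN.
Tension yield (gross): A_g = 159×25 = 3975 mm². φR_n = 0.90 × 250 × 3975 = 894.4 kN.
Governing: min(990.4, 1926.0, 802.5, 894.4) = 802.5 kN → net-section rupture.

802.5 kN (net-section rupture governs)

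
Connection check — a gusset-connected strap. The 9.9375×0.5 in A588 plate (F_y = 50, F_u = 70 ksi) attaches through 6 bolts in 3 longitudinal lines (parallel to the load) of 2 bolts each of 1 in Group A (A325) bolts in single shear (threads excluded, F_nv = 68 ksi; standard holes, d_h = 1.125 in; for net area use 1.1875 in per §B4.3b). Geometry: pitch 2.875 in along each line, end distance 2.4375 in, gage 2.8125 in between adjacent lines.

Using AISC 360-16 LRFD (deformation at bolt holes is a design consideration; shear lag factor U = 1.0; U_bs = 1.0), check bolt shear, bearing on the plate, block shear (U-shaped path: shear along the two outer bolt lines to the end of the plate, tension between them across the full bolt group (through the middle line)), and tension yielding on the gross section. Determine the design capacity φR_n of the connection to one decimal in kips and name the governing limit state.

196.5 kips (block shear governs)

Bolt shear: A_b = π(1)²/4 = 0.7854 in². φR_n = 0.75 × 68 × 0.7854 × 6 × 1 = 240.3 kips.
Bearing (0.5 in plate, F_u = 70 ksi): end bolts L_c = 2.4375 − 1.125/2 = 1.875, R_n = min(1.2×1.875×0.5×70, 2.4×1×0.5×70) = 78.75 kips/bolt; interior L_c = 2.875 − 1.125 = 1.75, R_n = 73.5 kips/bolt. φR_n = 0.75 × (3×78.75 + 3×73.5) = 342.6 kips.
Block shear: shear path 2×[2.4375+1×2.875] = 2×5.3125 in, A_gv = 5.3125, A_nv = 2×(5.3125 − 1.5×1.1875)×0.5 = 3.5313 in²; tension across gage: (5.625 − 2×1.1875)×0.5 = 1.625 in². R_n = min(0.6×70×3.5313, 0.6×50×5.3125) + 1.0×70×1.625 = min(148.31, 159.38) + 113.75 = 262.06 kips. φR_n = 0.75 × 262.06 = 196.5 kips.
Tension yield (gross): A_g = 9.9375×0.5 = 4.9688 in². φR_n = 0.90 × 50 × 4.9688 = 223.6 kips.
Governing: min(240.3, 342.6, 196.5, 223.6) = 196.5 kips → block shear.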